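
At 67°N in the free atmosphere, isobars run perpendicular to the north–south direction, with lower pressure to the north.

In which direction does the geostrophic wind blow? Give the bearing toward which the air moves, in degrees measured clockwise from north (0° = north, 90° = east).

The pressure-gradient force points toward the north (bearing 000°).
Geostrophic balance: in the Northern Hemisphere the Coriolis force deflects motion to the right, so the geostrophic wind blows 90° to the right of the pressure-gradient force (low pressure on the left).
Rotating 000° by 90° clockwise gives 090° — the wind blows toward the east.

090°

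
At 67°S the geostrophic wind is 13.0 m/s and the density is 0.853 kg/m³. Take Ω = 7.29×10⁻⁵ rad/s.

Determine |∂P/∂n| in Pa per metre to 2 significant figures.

1.5×10⁻³ Pa/m

Coriolis parameter at 67°S:
f = 2Ω sin φ = 2 × 7.29×10⁻⁵ × sin 67° = 1.34×10⁻⁴ s⁻¹
Geostrophic balance rearranged: |∂P/∂n| = f ρ V_g
|∂P/∂n| = 1.34×10⁻⁴ × 0.853 × 13.0 = 1.49×10⁻³ Pa/m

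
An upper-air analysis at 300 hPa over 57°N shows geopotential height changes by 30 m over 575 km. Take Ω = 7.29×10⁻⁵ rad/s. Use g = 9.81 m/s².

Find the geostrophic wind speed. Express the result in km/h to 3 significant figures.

15.1 km/h

Coriolis parameter at 57°N:
f = 2Ω sin φ = 2 × 7.29×10⁻⁵ × sin 57° = 1.22×10⁻⁴ s⁻¹
Height gradient: |∂Z/∂n| = 30 m / 575000 m = 5.22×10⁻⁵
On a pressure surface, geostrophic balance gives V_g = (g/f)|∂Z/∂n|:
V_g = 9.81 × 5.22×10⁻⁵ / 1.22×10⁻⁴ = 4.19 m/s
Converting: 4.19 m/s × 3.6 = 15.1 km/h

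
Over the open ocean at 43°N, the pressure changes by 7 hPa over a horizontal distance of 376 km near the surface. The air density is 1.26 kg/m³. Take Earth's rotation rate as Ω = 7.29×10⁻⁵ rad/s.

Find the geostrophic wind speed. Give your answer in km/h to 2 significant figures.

53 km/h

Coriolis parameter at 43°N:
f = 2Ω sin φ = 2 × 7.29×10⁻⁵ × sin 43° = 9.94×10⁻⁵ s⁻¹
Pressure gradient: |∂P/∂n| = 700 Pa / 376000 m = 1.86×10⁻³ Pa/m
Geostrophic balance (pressure-gradient force = Coriolis force):
V_g = (1/(fρ)) |∂P/∂n| = 1.86×10⁻³ / (9.94×10⁻⁵ × 1.26) = 14.9 m/s
Converting: 14.9 m/s × 3.6 = 53 km/h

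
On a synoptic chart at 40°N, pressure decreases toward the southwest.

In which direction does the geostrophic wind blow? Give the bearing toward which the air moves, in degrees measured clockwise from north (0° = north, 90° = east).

315°

The pressure-gradient force points toward the southwest (bearing 225°).
Geostrophic balance: in the Northern Hemisphere the Coriolis force deflects motion to the right, so the geostrophic wind blows 90° to the right of the pressure-gradient force (low pressure on the left).
Rotating 225° by 90° clockwise gives 315° — the wind blows toward the northwest.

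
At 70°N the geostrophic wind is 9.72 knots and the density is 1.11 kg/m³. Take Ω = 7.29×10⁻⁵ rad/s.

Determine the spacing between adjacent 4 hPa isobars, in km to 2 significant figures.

Coriolis parameter at 70°N:
f = 2Ω sin φ = 2 × 7.29×10⁻⁵ × sin 70° = 1.37×10⁻⁴ s⁻¹
Wind speed in SI: 9.72 knots = 5.00 m/s
Geostrophic balance rearranged: |∂P/∂n| = f ρ V_g
|∂P/∂n| = 1.37×10⁻⁴ × 1.11 × 5.00 = 7.60×10⁻⁴ Pa/m
Isobar spacing: Δn = ΔP/|∂P/∂n| = 400 Pa / 7.60×10⁻⁴ Pa/m = 526004 m ≈ 530 km

530 km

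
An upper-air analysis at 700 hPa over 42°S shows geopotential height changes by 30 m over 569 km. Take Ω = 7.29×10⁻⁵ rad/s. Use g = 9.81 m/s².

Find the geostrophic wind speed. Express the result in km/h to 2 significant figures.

19 km/h

Coriolis parameter at 42°S:
f = 2Ω sin φ = 2 × 7.29×10⁻⁵ × sin 42° = 9.76×10⁻⁵ s⁻¹
Height gradient: |∂Z/∂n| = 30 m / 569000 m = 5.27×10⁻⁵
On a pressure surface, geostrophic balance gives V_g = (g/f)|∂Z/∂n|:
V_g = 9.81 × 5.27×10⁻⁵ / 9.76×10⁻⁵ = 5.30 m/s
Converting: 5.30 m/s × 3.6 = 19 km/h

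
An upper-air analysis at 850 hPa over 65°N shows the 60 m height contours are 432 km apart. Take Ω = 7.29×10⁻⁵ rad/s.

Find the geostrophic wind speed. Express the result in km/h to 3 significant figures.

37.1 km/h

Coriolis parameter at 65°N:
f = 2Ω sin φ = 2 × 7.29×10⁻⁵ × sin 65° = 1.32×10⁻⁴ s⁻¹
Height gradient: |∂Z/∂n| = 60 m / 432000 m = 1.39×10⁻⁴
On a pressure surface, geostrophic balance gives V_g = (g/f)|∂Z/∂n|:
V_g = 9.81 × 1.39×10⁻⁴ / 1.32×10⁻⁴ = 10.3 m/s
Converting: 10.3 m/s × 3.6 = 37.1 km/h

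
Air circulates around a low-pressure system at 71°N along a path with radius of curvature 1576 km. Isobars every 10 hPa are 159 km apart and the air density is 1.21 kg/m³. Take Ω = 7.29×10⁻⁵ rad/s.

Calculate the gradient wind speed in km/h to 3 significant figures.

Coriolis parameter at 71°N:
f = 2Ω sin φ = 2 × 7.29×10⁻⁵ × sin 71° = 1.38×10⁻⁴ s⁻¹
Pressure gradient: |∂P/∂n| = 1000 Pa / 159000 m = 6.29×10⁻³ Pa/m
Geostrophic speed: V_g = |∂P/∂n|/(fρ) = 6.29×10⁻³/(1.38×10⁻⁴ × 1.21) = 37.7 m/s
Around a low, centrifugal force acts outward with Coriolis, so pressure-gradient force balances both:
(1/ρ)|∂P/∂n| = fV + V²/R  →  V² + fR·V − fR·V_g = 0
With fR = 1.38×10⁻⁴ × 1576×10³ m = 217 m/s:
V = [−fR + √((fR)² + 4 fR V_g)]/2 = [−217 + √(217² + 4×217×37.7)]/2 = 32.8 m/s
Subgeostrophic (V < V_g = 37.7 m/s), as expected around a low.
Converting: 32.8 m/s × 3.6 = 118 km/h

118 km/h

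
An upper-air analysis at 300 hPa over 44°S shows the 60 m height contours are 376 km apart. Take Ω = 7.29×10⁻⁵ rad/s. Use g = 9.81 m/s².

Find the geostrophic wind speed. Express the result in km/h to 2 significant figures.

56 km/h

Coriolis parameter at 44°S:
f = 2Ω sin φ = 2 × 7.29×10⁻⁵ × sin 44° = 1.01×10⁻⁴ s⁻¹
Height gradient: |∂Z/∂n| = 60 m / 376000 m = 1.60×10⁻⁴
On a pressure surface, geostrophic balance gives V_g = (g/f)|∂Z/∂n|:
V_g = 9.81 × 1.60×10⁻⁴ / 1.01×10⁻⁴ = 15.5 m/s
Converting: 15.5 m/s × 3.6 = 56 km/h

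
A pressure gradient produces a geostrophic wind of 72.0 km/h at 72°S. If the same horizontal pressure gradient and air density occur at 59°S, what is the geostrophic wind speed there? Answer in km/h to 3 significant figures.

With the same pressure gradient and density, V_g ∝ 1/f ∝ 1/sin φ.
V₂ = V₁ · sin φ₁ / sin φ₂ = 72.0 × sin 72° / sin 59°
V₂ = 72.0 × 0.9511/0.8572 = 79.9 km/h

79.9 km/h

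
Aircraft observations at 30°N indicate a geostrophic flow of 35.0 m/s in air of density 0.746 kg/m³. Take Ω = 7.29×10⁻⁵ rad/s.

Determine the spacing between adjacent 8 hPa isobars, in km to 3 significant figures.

420 km

Coriolis parameter at 30°N:
f = 2Ω sin φ = 2 × 7.29×10⁻⁵ × sin 30° = 7.29×10⁻⁵ s⁻¹
Geostrophic balance rearranged: |∂P/∂n| = f ρ V_g
|∂P/∂n| = 7.29×10⁻⁵ × 0.746 × 35.0 = 1.90×10⁻³ Pa/m
Isobar spacing: Δn = ΔP/|∂P/∂n| = 800 Pa / 1.90×10⁻³ Pa/m = 420296 m ≈ 420 km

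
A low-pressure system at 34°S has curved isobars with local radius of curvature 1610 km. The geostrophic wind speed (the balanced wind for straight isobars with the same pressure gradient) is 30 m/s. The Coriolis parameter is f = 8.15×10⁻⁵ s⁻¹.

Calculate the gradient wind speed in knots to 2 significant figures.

Around a low, centrifugal force acts outward with Coriolis, so pressure-gradient force balances both:
(1/ρ)|∂P/∂n| = fV + V²/R  →  V² + fR·V − fR·V_g = 0
With fR = 8.15×10⁻⁵ × 1610×10³ m = 131 m/s:
V = [−fR + √((fR)² + 4 fR V_g)]/2 = [−131 + √(131² + 4×131×30)]/2 = 25.2 m/s
Subgeostrophic (V < V_g = 30 m/s), as expected around a low.
Converting: 25.2 m/s × 1.944 = 49 knots

49 knots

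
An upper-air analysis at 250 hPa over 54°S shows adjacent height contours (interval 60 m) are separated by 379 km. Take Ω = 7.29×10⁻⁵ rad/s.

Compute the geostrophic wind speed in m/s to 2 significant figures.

Coriolis parameter at 54°S:
f = 2Ω sin φ = 2 × 7.29×10⁻⁵ × sin 54° = 1.18×10⁻⁴ s⁻¹
Height gradient: |∂Z/∂n| = 60 m / 379000 m = 1.58×10⁻⁴
On a pressure surface, geostrophic balance gives V_g = (g/f)|∂Z/∂n|:
V_g = 9.81 × 1.58×10⁻⁴ / 1.18×10⁻⁴ = 13.2 m/s

13 m/s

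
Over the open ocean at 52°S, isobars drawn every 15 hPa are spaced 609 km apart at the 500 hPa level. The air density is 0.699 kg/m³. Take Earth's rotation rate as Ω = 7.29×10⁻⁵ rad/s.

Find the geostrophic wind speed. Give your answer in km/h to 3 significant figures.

Coriolis parameter at 52°S:
f = 2Ω sin φ = 2 × 7.29×10⁻⁵ × sin 52° = 1.15×10⁻⁴ s⁻¹
Pressure gradient: |∂P/∂n| = 1500 Pa / 609000 m = 2.46×10⁻³ Pa/m
Geostrophic balance (pressure-gradient force = Coriolis force):
V_g = (1/(fρ)) |∂P/∂n| = 2.46×10⁻³ / (1.15×10⁻⁴ × 0.699) = 30.7 m/s
Converting: 30.7 m/s × 3.6 = 110 km/h

110 km/h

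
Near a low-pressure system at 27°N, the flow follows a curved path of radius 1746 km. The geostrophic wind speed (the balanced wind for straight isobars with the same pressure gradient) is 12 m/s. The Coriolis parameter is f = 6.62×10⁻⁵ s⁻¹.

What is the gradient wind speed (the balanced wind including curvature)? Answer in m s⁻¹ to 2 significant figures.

Around a low, centrifugal force acts outward with Coriolis, so pressure-gradient force balances both:
(1/ρ)|∂P/∂n| = fV + V²/R  →  V² + fR·V − fR·V_g = 0
With fR = 6.62×10⁻⁵ × 1746×10³ m = 116 m/s:
V = [−fR + √((fR)² + 4 fR V_g)]/2 = [−116 + √(116² + 4×116×12)]/2 = 11 m/s
Subgeostrophic (V < V_g = 12 m/s), as expected around a low.

11 m s⁻¹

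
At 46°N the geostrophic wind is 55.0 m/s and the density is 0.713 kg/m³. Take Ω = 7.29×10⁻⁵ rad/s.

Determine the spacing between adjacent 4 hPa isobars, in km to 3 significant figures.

97.3 km

Coriolis parameter at 46°N:
f = 2Ω sin φ = 2 × 7.29×10⁻⁵ × sin 46° = 1.05×10⁻⁴ s⁻¹
Geostrophic balance rearranged: |∂P/∂n| = f ρ V_g
|∂P/∂n| = 1.05×10⁻⁴ × 0.713 × 55.0 = 4.11×10⁻³ Pa/m
Isobar spacing: Δn = ΔP/|∂P/∂n| = 400 Pa / 4.11×10⁻³ Pa/m = 97256 m ≈ 97.3 km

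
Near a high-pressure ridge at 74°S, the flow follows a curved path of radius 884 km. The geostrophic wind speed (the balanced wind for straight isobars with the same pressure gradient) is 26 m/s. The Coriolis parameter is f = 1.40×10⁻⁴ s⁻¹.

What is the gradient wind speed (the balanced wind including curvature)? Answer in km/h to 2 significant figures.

Around a high, pressure-gradient force acts outward with centrifugal, so Coriolis balances both:
fV = (1/ρ)|∂P/∂n| + V²/R  →  V² − fR·V + fR·V_g = 0
With fR = 1.40×10⁻⁴ × 884×10³ m = 124 m/s:
V = [fR − √((fR)² − 4 fR V_g)]/2 = [124 − √(124² − 4×124×26)]/2 = 37.2 m/s
Supergeostrophic (V > V_g = 26 m/s), as expected around a high.
Converting: 37.2 m/s × 3.6 = 130 km/h

130 km/h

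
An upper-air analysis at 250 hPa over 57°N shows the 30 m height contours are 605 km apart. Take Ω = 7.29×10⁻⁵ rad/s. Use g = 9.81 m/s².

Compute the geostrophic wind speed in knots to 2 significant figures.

7.7 knots

Coriolis parameter at 57°N:
f = 2Ω sin φ = 2 × 7.29×10⁻⁵ × sin 57° = 1.22×10⁻⁴ s⁻¹
Height gradient: |∂Z/∂n| = 30 m / 605000 m = 4.96×10⁻⁵
On a pressure surface, geostrophic balance gives V_g = (g/f)|∂Z/∂n|:
V_g = 9.81 × 4.96×10⁻⁵ / 1.22×10⁻⁴ = 3.98 m/s
Converting: 3.98 m/s × 1.944 = 7.7 knots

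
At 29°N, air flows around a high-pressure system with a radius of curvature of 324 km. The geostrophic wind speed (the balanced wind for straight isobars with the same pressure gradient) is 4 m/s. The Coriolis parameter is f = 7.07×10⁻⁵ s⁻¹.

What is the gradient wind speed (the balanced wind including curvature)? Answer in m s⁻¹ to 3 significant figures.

Around a high, pressure-gradient force acts outward with centrifugal, so Coriolis balances both:
fV = (1/ρ)|∂P/∂n| + V²/R  →  V² − fR·V + fR·V_g = 0
With fR = 7.07×10⁻⁵ × 324×10³ m = 22.9 m/s:
V = [fR − √((fR)² − 4 fR V_g)]/2 = [22.9 − √(22.9² − 4×22.9×4)]/2 = 5.16 m/s
Supergeostrophic (V > V_g = 4 m/s), as expected around a high.

5.16 m s⁻¹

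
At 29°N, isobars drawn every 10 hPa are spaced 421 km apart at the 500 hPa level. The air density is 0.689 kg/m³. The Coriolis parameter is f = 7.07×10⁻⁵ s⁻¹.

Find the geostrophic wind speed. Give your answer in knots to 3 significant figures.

94.8 knots

Pressure gradient: |∂P/∂n| = 1000 Pa / 421000 m = 2.38×10⁻³ Pa/m
Geostrophic balance (pressure-gradient force = Coriolis force):
V_g = (1/(fρ)) |∂P/∂n| = 2.38×10⁻³ / (7.07×10⁻⁵ × 0.689) = 48.8 m/s
Converting: 48.8 m/s × 1.944 = 94.8 knots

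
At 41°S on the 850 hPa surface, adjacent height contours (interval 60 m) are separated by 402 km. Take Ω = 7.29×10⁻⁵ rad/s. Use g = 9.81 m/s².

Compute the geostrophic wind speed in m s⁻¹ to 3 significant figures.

Coriolis parameter at 41°S:
f = 2Ω sin φ = 2 × 7.29×10⁻⁵ × sin 41° = 9.57×10⁻⁵ s⁻¹
Height gradient: |∂Z/∂n| = 60 m / 402000 m = 1.49×10⁻⁴
On a pressure surface, geostrophic balance gives V_g = (g/f)|∂Z/∂n|:
V_g = 9.81 × 1.49×10⁻⁴ / 9.57×10⁻⁵ = 15.3 m/s

15.3 m s⁻¹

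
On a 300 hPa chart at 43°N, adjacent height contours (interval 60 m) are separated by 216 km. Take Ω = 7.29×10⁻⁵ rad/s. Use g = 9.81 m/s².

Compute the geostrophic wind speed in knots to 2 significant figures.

Coriolis parameter at 43°N:
f = 2Ω sin φ = 2 × 7.29×10⁻⁵ × sin 43° = 9.94×10⁻⁵ s⁻¹
Height gradient: |∂Z/∂n| = 60 m / 216000 m = 2.78×10⁻⁴
On a pressure surface, geostrophic balance gives V_g = (g/f)|∂Z/∂n|:
V_g = 9.81 × 2.78×10⁻⁴ / 9.94×10⁻⁵ = 27.4 m/s
Converting: 27.4 m/s × 1.944 = 53 knots

53 knots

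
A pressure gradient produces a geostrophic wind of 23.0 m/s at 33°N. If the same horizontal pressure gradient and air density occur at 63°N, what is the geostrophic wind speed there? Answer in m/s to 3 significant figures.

With the same pressure gradient and density, V_g ∝ 1/f ∝ 1/sin φ.
V₂ = V₁ · sin φ₁ / sin φ₂ = 23.0 × sin 33° / sin 63°
V₂ = 23.0 × 0.5446/0.8910 = 14.1 m/s

14.1 m/s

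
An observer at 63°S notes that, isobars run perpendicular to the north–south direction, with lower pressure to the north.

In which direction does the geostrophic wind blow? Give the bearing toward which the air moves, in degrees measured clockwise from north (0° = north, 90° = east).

270°

The pressure-gradient force points toward the north (bearing 000°).
Geostrophic balance: in the Southern Hemisphere the Coriolis force deflects motion to the left, so the geostrophic wind blows 90° to the left of the pressure-gradient force (low pressure on the right).
Rotating 000° by 90° counterclockwise gives 270° — the wind blows toward the west.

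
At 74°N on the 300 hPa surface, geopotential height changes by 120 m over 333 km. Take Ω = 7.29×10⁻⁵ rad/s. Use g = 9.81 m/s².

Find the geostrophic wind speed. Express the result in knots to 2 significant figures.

49 knots

Coriolis parameter at 74°N:
f = 2Ω sin φ = 2 × 7.29×10⁻⁵ × sin 74° = 1.40×10⁻⁴ s⁻¹
Height gradient: |∂Z/∂n| = 120 m / 333000 m = 3.60×10⁻⁴
On a pressure surface, geostrophic balance gives V_g = (g/f)|∂Z/∂n|:
V_g = 9.81 × 3.60×10⁻⁴ / 1.40×10⁻⁴ = 25.2 m/s
Converting: 25.2 m/s × 1.944 = 49 knots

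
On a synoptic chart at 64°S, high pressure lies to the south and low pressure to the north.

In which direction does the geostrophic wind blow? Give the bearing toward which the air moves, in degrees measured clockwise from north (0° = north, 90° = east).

The pressure-gradient force points toward the north (bearing 000°).
Geostrophic balance: in the Southern Hemisphere the Coriolis force deflects motion to the left, so the geostrophic wind blows 90° to the left of the pressure-gradient force (low pressure on the right).
Rotating 000° by 90° counterclockwise gives 270° — the wind blows toward the west.

270°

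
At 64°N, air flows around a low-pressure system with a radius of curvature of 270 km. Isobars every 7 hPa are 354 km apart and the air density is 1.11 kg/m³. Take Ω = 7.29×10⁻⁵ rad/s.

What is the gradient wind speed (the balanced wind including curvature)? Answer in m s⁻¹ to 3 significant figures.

10.5 m s⁻¹

Coriolis parameter at 64°N:
f = 2Ω sin φ = 2 × 7.29×10⁻⁵ × sin 64° = 1.31×10⁻⁴ s⁻¹
Pressure gradient: |∂P/∂n| = 700 Pa / 354000 m = 1.98×10⁻³ Pa/m
Geostrophic speed: V_g = |∂P/∂n|/(fρ) = 1.98×10⁻³/(1.31×10⁻⁴ × 1.11) = 13.6 m/s
Around a low, centrifugal force acts outward with Coriolis, so pressure-gradient force balances both:
(1/ρ)|∂P/∂n| = fV + V²/R  →  V² + fR·V − fR·V_g = 0
With fR = 1.31×10⁻⁴ × 270×10³ m = 35.4 m/s:
V = [−fR + √((fR)² + 4 fR V_g)]/2 = [−35.4 + √(35.4² + 4×35.4×13.6)]/2 = 10.5 m/s
Subgeostrophic (V < V_g = 13.6 m/s), as expected around a low.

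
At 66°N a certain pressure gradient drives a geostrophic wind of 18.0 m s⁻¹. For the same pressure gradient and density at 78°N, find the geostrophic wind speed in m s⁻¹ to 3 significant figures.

16.8 m s⁻¹

With the same pressure gradient and density, V_g ∝ 1/f ∝ 1/sin φ.
V₂ = V₁ · sin φ₁ / sin φ₂ = 18.0 × sin 66° / sin 78°
V₂ = 18.0 × 0.9135/0.9781 = 16.8 m s⁻¹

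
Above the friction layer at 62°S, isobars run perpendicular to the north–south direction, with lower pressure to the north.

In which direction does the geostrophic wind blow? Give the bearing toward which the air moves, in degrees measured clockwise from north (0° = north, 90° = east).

270°

The pressure-gradient force points toward the north (bearing 000°).
Geostrophic balance: in the Southern Hemisphere the Coriolis force deflects motion to the left, so the geostrophic wind blows 90° to the left of the pressure-gradient force (low pressure on the right).
Rotating 000° by 90° counterclockwise gives 270° — the wind blows toward the west.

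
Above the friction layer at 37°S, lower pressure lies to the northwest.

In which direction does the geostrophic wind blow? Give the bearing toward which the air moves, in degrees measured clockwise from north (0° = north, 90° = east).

225°

The pressure-gradient force points toward the northwest (bearing 315°).
Geostrophic balance: in the Southern Hemisphere the Coriolis force deflects motion to the left, so the geostrophic wind blows 90° to the left of the pressure-gradient force (low pressure on the right).
Rotating 315° by 90° counterclockwise gives 225° — the wind blows toward the southwest.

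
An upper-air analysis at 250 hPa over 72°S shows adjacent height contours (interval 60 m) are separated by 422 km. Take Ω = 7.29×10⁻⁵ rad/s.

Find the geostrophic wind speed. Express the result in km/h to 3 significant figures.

Coriolis parameter at 72°S:
f = 2Ω sin φ = 2 × 7.29×10⁻⁵ × sin 72° = 1.39×10⁻⁴ s⁻¹
Height gradient: |∂Z/∂n| = 60 m / 422000 m = 1.42×10⁻⁴
On a pressure surface, geostrophic balance gives V_g = (g/f)|∂Z/∂n|:
V_g = 9.81 × 1.42×10⁻⁴ / 1.39×10⁻⁴ = 10.1 m/s
Converting: 10.1 m/s × 3.6 = 36.2 km/h

36.2 km/h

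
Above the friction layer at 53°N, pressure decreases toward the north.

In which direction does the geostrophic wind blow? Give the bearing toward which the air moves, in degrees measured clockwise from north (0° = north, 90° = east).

090°

The pressure-gradient force points toward the north (bearing 000°).
Geostrophic balance: in the Northern Hemisphere the Coriolis force deflects motion to the right, so the geostrophic wind blows 90° to the right of the pressure-gradient force (low pressure on the left).
Rotating 000° by 90° clockwise gives 090° — the wind blows toward the east.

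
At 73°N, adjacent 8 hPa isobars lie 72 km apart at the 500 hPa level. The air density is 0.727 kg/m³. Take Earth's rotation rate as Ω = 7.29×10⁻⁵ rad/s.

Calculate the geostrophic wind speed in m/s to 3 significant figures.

Coriolis parameter at 73°N:
f = 2Ω sin φ = 2 × 7.29×10⁻⁵ × sin 73° = 1.39×10⁻⁴ s⁻¹
Pressure gradient: |∂P/∂n| = 800 Pa / 72000 m = 1.11×10⁻² Pa/m
Geostrophic balance (pressure-gradient force = Coriolis force):
V_g = (1/(fρ)) |∂P/∂n| = 1.11×10⁻² / (1.39×10⁻⁴ × 0.727) = 110 m/s

110 m/s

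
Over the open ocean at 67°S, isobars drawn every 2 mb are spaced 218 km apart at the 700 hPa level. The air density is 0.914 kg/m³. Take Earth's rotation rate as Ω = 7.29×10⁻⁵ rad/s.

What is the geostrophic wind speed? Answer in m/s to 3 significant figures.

Coriolis parameter at 67°S:
f = 2Ω sin φ = 2 × 7.29×10⁻⁵ × sin 67° = 1.34×10⁻⁴ s⁻¹
Pressure gradient: |∂P/∂n| = 200 Pa / 218000 m = 9.17×10⁻⁴ Pa/m
Geostrophic balance (pressure-gradient force = Coriolis force):
V_g = (1/(fρ)) |∂P/∂n| = 9.17×10⁻⁴ / (1.34×10⁻⁴ × 0.914) = 7.48 m/s

7.48 m/s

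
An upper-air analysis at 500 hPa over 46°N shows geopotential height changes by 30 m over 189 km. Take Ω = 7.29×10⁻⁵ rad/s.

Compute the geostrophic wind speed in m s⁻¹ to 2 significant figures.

Coriolis parameter at 46°N:
f = 2Ω sin φ = 2 × 7.29×10⁻⁵ × sin 46° = 1.05×10⁻⁴ s⁻¹
Height gradient: |∂Z/∂n| = 30 m / 189000 m = 1.59×10⁻⁴
On a pressure surface, geostrophic balance gives V_g = (g/f)|∂Z/∂n|:
V_g = 9.81 × 1.59×10⁻⁴ / 1.05×10⁻⁴ = 14.8 m/s

15 m s⁻¹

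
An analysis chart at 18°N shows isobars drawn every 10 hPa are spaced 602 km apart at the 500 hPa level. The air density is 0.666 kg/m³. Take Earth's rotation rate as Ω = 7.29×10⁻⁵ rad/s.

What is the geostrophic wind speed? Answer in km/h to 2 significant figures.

Coriolis parameter at 18°N:
f = 2Ω sin φ = 2 × 7.29×10⁻⁵ × sin 18° = 4.51×10⁻⁵ s⁻¹
Pressure gradient: |∂P/∂n| = 1000 Pa / 602000 m = 1.66×10⁻³ Pa/m
Geostrophic balance (pressure-gradient force = Coriolis force):
V_g = (1/(fρ)) |∂P/∂n| = 1.66×10⁻³ / (4.51×10⁻⁵ × 0.666) = 55.4 m/s
Converting: 55.4 m/s × 3.6 = 200 km/h

200 km/h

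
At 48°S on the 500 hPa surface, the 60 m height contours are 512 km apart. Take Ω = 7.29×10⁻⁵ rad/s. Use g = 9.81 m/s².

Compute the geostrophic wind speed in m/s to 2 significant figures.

11 m/s

Coriolis parameter at 48°S:
f = 2Ω sin φ = 2 × 7.29×10⁻⁵ × sin 48° = 1.08×10⁻⁴ s⁻¹
Height gradient: |∂Z/∂n| = 60 m / 512000 m = 1.17×10⁻⁴
On a pressure surface, geostrophic balance gives V_g = (g/f)|∂Z/∂n|:
V_g = 9.81 × 1.17×10⁻⁴ / 1.08×10⁻⁴ = 10.6 m/s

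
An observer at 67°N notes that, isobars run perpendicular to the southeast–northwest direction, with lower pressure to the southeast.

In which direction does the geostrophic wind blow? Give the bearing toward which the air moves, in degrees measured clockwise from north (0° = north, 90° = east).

225°

The pressure-gradient force points toward the southeast (bearing 135°).
Geostrophic balance: in the Northern Hemisphere the Coriolis force deflects motion to the right, so the geostrophic wind blows 90° to the right of the pressure-gradient force (low pressure on the left).
Rotating 135° by 90° clockwise gives 225° — the wind blows toward the southwest.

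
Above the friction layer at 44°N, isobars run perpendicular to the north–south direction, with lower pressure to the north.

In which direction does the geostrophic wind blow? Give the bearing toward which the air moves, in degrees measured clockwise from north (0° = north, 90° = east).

The pressure-gradient force points toward the north (bearing 000°).
Geostrophic balance: in the Northern Hemisphere the Coriolis force deflects motion to the right, so the geostrophic wind blows 90° to the right of the pressure-gradient force (low pressure on the left).
Rotating 000° by 90° clockwise gives 090° — the wind blows toward the east.

090°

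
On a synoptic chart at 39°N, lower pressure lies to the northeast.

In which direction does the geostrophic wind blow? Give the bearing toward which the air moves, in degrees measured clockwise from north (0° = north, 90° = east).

135°

The pressure-gradient force points toward the northeast (bearing 045°).
Geostrophic balance: in the Northern Hemisphere the Coriolis force deflects motion to the right, so the geostrophic wind blows 90° to the right of the pressure-gradient force (low pressure on the left).
Rotating 045° by 90° clockwise gives 135° — the wind blows toward the southeast.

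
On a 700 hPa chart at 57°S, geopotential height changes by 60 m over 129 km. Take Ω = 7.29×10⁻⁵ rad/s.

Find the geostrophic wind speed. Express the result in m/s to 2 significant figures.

37 m/s

Coriolis parameter at 57°S:
f = 2Ω sin φ = 2 × 7.29×10⁻⁵ × sin 57° = 1.22×10⁻⁴ s⁻¹
Height gradient: |∂Z/∂n| = 60 m / 129000 m = 4.65×10⁻⁴
On a pressure surface, geostrophic balance gives V_g = (g/f)|∂Z/∂n|:
V_g = 9.81 × 4.65×10⁻⁴ / 1.22×10⁻⁴ = 37.3 m/s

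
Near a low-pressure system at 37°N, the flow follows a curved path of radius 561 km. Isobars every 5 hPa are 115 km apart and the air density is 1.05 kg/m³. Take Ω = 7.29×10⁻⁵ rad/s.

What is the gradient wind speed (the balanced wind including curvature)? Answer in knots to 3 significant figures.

57.4 knots

Coriolis parameter at 37°N:
f = 2Ω sin φ = 2 × 7.29×10⁻⁵ × sin 37° = 8.77×10⁻⁵ s⁻¹
Pressure gradient: |∂P/∂n| = 500 Pa / 115000 m = 4.35×10⁻³ Pa/m
Geostrophic speed: V_g = |∂P/∂n|/(fρ) = 4.35×10⁻³/(8.77×10⁻⁵ × 1.05) = 47.2 m/s
Around a low, centrifugal force acts outward with Coriolis, so pressure-gradient force balances both:
(1/ρ)|∂P/∂n| = fV + V²/R  →  V² + fR·V − fR·V_g = 0
With fR = 8.77×10⁻⁵ × 561×10³ m = 49.2 m/s:
V = [−fR + √((fR)² + 4 fR V_g)]/2 = [−49.2 + √(49.2² + 4×49.2×47.2)]/2 = 29.5 m/s
Subgeostrophic (V < V_g = 47.2 m/s), as expected around a low.
Converting: 29.5 m/s × 1.944 = 57.4 knots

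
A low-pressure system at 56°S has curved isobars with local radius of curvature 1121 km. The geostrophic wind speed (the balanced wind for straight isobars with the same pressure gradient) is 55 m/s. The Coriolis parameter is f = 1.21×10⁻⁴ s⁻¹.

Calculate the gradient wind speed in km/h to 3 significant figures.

151 km/h

Around a low, centrifugal force acts outward with Coriolis, so pressure-gradient force balances both:
(1/ρ)|∂P/∂n| = fV + V²/R  →  V² + fR·V − fR·V_g = 0
With fR = 1.21×10⁻⁴ × 1121×10³ m = 136 m/s:
V = [−fR + √((fR)² + 4 fR V_g)]/2 = [−136 + √(136² + 4×136×55)]/2 = 42 m/s
Subgeostrophic (V < V_g = 55 m/s), as expected around a low.
Converting: 42 m/s × 3.6 = 151 km/h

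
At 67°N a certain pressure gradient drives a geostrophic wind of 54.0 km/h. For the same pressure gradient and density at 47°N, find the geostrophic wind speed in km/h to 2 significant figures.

With the same pressure gradient and density, V_g ∝ 1/f ∝ 1/sin φ.
V₂ = V₁ · sin φ₁ / sin φ₂ = 54.0 × sin 67° / sin 47°
V₂ = 54.0 × 0.9205/0.7314 = 68 km/h

68 km/h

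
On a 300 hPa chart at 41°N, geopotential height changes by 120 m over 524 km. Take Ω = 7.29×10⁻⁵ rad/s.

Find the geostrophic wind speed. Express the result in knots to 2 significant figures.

46 knots

Coriolis parameter at 41°N:
f = 2Ω sin φ = 2 × 7.29×10⁻⁵ × sin 41° = 9.57×10⁻⁵ s⁻¹
Height gradient: |∂Z/∂n| = 120 m / 524000 m = 2.29×10⁻⁴
On a pressure surface, geostrophic balance gives V_g = (g/f)|∂Z/∂n|:
V_g = 9.81 × 2.29×10⁻⁴ / 9.57×10⁻⁵ = 23.5 m/s
Converting: 23.5 m/s × 1.944 = 46 knots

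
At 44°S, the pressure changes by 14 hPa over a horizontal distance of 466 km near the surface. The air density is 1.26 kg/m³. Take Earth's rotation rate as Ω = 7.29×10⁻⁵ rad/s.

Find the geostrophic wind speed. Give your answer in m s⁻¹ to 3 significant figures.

Coriolis parameter at 44°S:
f = 2Ω sin φ = 2 × 7.29×10⁻⁵ × sin 44° = 1.01×10⁻⁴ s⁻¹
Pressure gradient: |∂P/∂n| = 1400 Pa / 466000 m = 3.00×10⁻³ Pa/m
Geostrophic balance (pressure-gradient force = Coriolis force):
V_g = (1/(fρ)) |∂P/∂n| = 3.00×10⁻³ / (1.01×10⁻⁴ × 1.26) = 23.5 m/s

23.5 m s⁻¹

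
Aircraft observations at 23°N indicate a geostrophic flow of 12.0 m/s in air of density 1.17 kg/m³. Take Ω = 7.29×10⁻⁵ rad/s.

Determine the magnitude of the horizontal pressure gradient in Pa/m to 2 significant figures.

Coriolis parameter at 23°N:
f = 2Ω sin φ = 2 × 7.29×10⁻⁵ × sin 23° = 5.70×10⁻⁵ s⁻¹
Geostrophic balance rearranged: |∂P/∂n| = f ρ V_g
|∂P/∂n| = 5.70×10⁻⁵ × 1.17 × 12.0 = 8.00×10⁻⁴ Pa/m

8.0×10⁻⁴ Pa/m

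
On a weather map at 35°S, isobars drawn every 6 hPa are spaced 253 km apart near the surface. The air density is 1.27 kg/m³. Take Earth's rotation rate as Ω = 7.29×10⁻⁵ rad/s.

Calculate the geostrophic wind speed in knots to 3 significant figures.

43.4 knots

Coriolis parameter at 35°S:
f = 2Ω sin φ = 2 × 7.29×10⁻⁵ × sin 35° = 8.36×10⁻⁵ s⁻¹
Pressure gradient: |∂P/∂n| = 600 Pa / 253000 m = 2.37×10⁻³ Pa/m
Geostrophic balance (pressure-gradient force = Coriolis force):
V_g = (1/(fρ)) |∂P/∂n| = 2.37×10⁻³ / (8.36×10⁻⁵ × 1.27) = 22.3 m/s
Converting: 22.3 m/s × 1.944 = 43.4 knots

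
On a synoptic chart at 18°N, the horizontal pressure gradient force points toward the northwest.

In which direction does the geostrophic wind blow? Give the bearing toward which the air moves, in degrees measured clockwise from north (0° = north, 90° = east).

The pressure-gradient force points toward the northwest (bearing 315°).
Geostrophic balance: in the Northern Hemisphere the Coriolis force deflects motion to the right, so the geostrophic wind blows 90° to the right of the pressure-gradient force (low pressure on the left).
Rotating 315° by 90° clockwise gives 045° — the wind blows toward the northeast.

045°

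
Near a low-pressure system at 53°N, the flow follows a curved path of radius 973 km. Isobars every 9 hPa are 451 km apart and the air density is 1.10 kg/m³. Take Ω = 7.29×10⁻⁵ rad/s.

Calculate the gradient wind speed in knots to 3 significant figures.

27.0 knots

Coriolis parameter at 53°N:
f = 2Ω sin φ = 2 × 7.29×10⁻⁵ × sin 53° = 1.16×10⁻⁴ s⁻¹
Pressure gradient: |∂P/∂n| = 900 Pa / 451000 m = 2.00×10⁻³ Pa/m
Geostrophic speed: V_g = |∂P/∂n|/(fρ) = 2.00×10⁻³/(1.16×10⁻⁴ × 1.10) = 15.6 m/s
Around a low, centrifugal force acts outward with Coriolis, so pressure-gradient force balances both:
(1/ρ)|∂P/∂n| = fV + V²/R  →  V² + fR·V − fR·V_g = 0
With fR = 1.16×10⁻⁴ × 973×10³ m = 113 m/s:
V = [−fR + √((fR)² + 4 fR V_g)]/2 = [−113 + √(113² + 4×113×15.6)]/2 = 13.9 m/s
Subgeostrophic (V < V_g = 15.6 m/s), as expected around a low.
Converting: 13.9 m/s × 1.944 = 27.0 knots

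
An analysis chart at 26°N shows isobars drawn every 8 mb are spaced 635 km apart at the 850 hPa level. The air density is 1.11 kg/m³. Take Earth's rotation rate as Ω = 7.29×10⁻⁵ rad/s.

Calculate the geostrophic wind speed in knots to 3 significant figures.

Coriolis parameter at 26°N:
f = 2Ω sin φ = 2 × 7.29×10⁻⁵ × sin 26° = 6.39×10⁻⁵ s⁻¹
Pressure gradient: |∂P/∂n| = 800 Pa / 635000 m = 1.26×10⁻³ Pa/m
Geostrophic balance (pressure-gradient force = Coriolis force):
V_g = (1/(fρ)) |∂P/∂n| = 1.26×10⁻³ / (6.39×10⁻⁵ × 1.11) = 17.8 m/s
Converting: 17.8 m/s × 1.944 = 34.5 knots

34.5 knots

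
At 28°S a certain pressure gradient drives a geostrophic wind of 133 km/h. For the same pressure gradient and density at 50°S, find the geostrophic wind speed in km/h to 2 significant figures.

82 km/h

With the same pressure gradient and density, V_g ∝ 1/f ∝ 1/sin φ.
V₂ = V₁ · sin φ₁ / sin φ₂ = 133 × sin 28° / sin 50°
V₂ = 133 × 0.4695/0.7660 = 82 km/h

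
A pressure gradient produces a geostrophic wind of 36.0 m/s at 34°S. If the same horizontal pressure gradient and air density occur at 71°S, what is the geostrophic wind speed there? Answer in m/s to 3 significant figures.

With the same pressure gradient and density, V_g ∝ 1/f ∝ 1/sin φ.
V₂ = V₁ · sin φ₁ / sin φ₂ = 36.0 × sin 34° / sin 71°
V₂ = 36.0 × 0.5592/0.9455 = 21.3 m/s

21.3 m/s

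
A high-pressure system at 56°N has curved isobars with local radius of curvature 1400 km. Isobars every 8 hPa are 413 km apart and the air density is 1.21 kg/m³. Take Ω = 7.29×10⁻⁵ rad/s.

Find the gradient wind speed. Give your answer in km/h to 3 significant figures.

Coriolis parameter at 56°N:
f = 2Ω sin φ = 2 × 7.29×10⁻⁵ × sin 56° = 1.21×10⁻⁴ s⁻¹
Pressure gradient: |∂P/∂n| = 800 Pa / 413000 m = 1.94×10⁻³ Pa/m
Geostrophic speed: V_g = |∂P/∂n|/(fρ) = 1.94×10⁻³/(1.21×10⁻⁴ × 1.21) = 13.2 m/s
Around a high, pressure-gradient force acts outward with centrifugal, so Coriolis balances both:
fV = (1/ρ)|∂P/∂n| + V²/R  →  V² − fR·V + fR·V_g = 0
With fR = 1.21×10⁻⁴ × 1400×10³ m = 169 m/s:
V = [fR − √((fR)² − 4 fR V_g)]/2 = [169 − √(169² − 4×169×13.2)]/2 = 14.5 m/s
Supergeostrophic (V > V_g = 13.2 m/s), as expected around a high.
Converting: 14.5 m/s × 3.6 = 52.1 km/h

52.1 km/h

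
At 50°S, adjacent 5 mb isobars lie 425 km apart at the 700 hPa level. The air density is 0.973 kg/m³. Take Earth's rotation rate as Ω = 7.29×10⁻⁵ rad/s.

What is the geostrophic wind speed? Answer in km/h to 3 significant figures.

Coriolis parameter at 50°S:
f = 2Ω sin φ = 2 × 7.29×10⁻⁵ × sin 50° = 1.12×10⁻⁴ s⁻¹
Pressure gradient: |∂P/∂n| = 500 Pa / 425000 m = 1.18×10⁻³ Pa/m
Geostrophic balance (pressure-gradient force = Coriolis force):
V_g = (1/(fρ)) |∂P/∂n| = 1.18×10⁻³ / (1.12×10⁻⁴ × 0.973) = 10.8 m/s
Converting: 10.8 m/s × 3.6 = 39.0 km/h

39.0 km/h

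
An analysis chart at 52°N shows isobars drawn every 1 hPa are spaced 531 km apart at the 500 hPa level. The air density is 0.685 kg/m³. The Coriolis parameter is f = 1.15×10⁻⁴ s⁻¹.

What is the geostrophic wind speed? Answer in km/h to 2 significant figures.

Pressure gradient: |∂P/∂n| = 100 Pa / 531000 m = 1.88×10⁻⁴ Pa/m
Geostrophic balance (pressure-gradient force = Coriolis force):
V_g = (1/(fρ)) |∂P/∂n| = 1.88×10⁻⁴ / (1.15×10⁻⁴ × 0.685) = 2.39 m/s
Converting: 2.39 m/s × 3.6 = 8.6 km/h

8.6 km/h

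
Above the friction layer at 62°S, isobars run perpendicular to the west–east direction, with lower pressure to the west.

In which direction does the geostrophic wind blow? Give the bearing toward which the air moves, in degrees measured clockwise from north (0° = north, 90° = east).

180°

The pressure-gradient force points toward the west (bearing 270°).
Geostrophic balance: in the Southern Hemisphere the Coriolis force deflects motion to the left, so the geostrophic wind blows 90° to the left of the pressure-gradient force (low pressure on the right).
Rotating 270° by 90° counterclockwise gives 180° — the wind blows toward the south.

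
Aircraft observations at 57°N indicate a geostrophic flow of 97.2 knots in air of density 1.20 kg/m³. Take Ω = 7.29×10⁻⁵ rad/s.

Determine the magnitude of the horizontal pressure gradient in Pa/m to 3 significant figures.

7.34×10⁻³ Pa/m

Coriolis parameter at 57°N:
f = 2Ω sin φ = 2 × 7.29×10⁻⁵ × sin 57° = 1.22×10⁻⁴ s⁻¹
Wind speed in SI: 97.2 knots = 50.0 m/s
Geostrophic balance rearranged: |∂P/∂n| = f ρ V_g
|∂P/∂n| = 1.22×10⁻⁴ × 1.20 × 50.0 = 7.34×10⁻³ Pa/m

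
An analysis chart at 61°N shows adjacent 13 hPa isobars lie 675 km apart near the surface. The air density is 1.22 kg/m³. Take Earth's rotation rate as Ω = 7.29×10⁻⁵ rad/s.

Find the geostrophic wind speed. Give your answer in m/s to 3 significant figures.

Coriolis parameter at 61°N:
f = 2Ω sin φ = 2 × 7.29×10⁻⁵ × sin 61° = 1.28×10⁻⁴ s⁻¹
Pressure gradient: |∂P/∂n| = 1300 Pa / 675000 m = 1.93×10⁻³ Pa/m
Geostrophic balance (pressure-gradient force = Coriolis force):
V_g = (1/(fρ)) |∂P/∂n| = 1.93×10⁻³ / (1.28×10⁻⁴ × 1.22) = 12.4 m/s

12.4 m/s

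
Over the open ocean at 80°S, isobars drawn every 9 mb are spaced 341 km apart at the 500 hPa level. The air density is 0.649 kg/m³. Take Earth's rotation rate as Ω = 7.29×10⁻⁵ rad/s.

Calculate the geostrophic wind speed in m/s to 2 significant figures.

28 m/s

Coriolis parameter at 80°S:
f = 2Ω sin φ = 2 × 7.29×10⁻⁵ × sin 80° = 1.44×10⁻⁴ s⁻¹
Pressure gradient: |∂P/∂n| = 900 Pa / 341000 m = 2.64×10⁻³ Pa/m
Geostrophic balance (pressure-gradient force = Coriolis force):
V_g = (1/(fρ)) |∂P/∂n| = 2.64×10⁻³ / (1.44×10⁻⁴ × 0.649) = 28.3 m/s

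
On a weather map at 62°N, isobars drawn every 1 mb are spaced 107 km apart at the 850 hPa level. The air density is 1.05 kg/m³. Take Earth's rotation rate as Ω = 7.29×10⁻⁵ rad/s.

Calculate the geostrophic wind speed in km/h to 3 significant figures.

Coriolis parameter at 62°N:
f = 2Ω sin φ = 2 × 7.29×10⁻⁵ × sin 62° = 1.29×10⁻⁴ s⁻¹
Pressure gradient: |∂P/∂n| = 100 Pa / 107000 m = 9.35×10⁻⁴ Pa/m
Geostrophic balance (pressure-gradient force = Coriolis force):
V_g = (1/(fρ)) |∂P/∂n| = 9.35×10⁻⁴ / (1.29×10⁻⁴ × 1.05) = 6.91 m/s
Converting: 6.91 m/s × 3.6 = 24.9 km/h

24.9 km/h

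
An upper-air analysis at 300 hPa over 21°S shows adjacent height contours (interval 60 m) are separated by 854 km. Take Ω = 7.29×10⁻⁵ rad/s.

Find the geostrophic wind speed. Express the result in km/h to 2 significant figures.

Coriolis parameter at 21°S:
f = 2Ω sin φ = 2 × 7.29×10⁻⁵ × sin 21° = 5.23×10⁻⁵ s⁻¹
Height gradient: |∂Z/∂n| = 60 m / 854000 m = 7.03×10⁻⁵
On a pressure surface, geostrophic balance gives V_g = (g/f)|∂Z/∂n|:
V_g = 9.81 × 7.03×10⁻⁵ / 5.23×10⁻⁵ = 13.2 m/s
Converting: 13.2 m/s × 3.6 = 47 km/h

47 km/h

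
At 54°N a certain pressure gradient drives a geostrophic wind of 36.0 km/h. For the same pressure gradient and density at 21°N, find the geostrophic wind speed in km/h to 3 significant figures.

With the same pressure gradient and density, V_g ∝ 1/f ∝ 1/sin φ.
V₂ = V₁ · sin φ₁ / sin φ₂ = 36.0 × sin 54° / sin 21°
V₂ = 36.0 × 0.8090/0.3584 = 81.3 km/h

81.3 km/h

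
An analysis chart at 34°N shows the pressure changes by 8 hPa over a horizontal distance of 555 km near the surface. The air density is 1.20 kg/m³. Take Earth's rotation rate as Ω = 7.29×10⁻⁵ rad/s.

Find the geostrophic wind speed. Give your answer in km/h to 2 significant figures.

53 km/h

Coriolis parameter at 34°N:
f = 2Ω sin φ = 2 × 7.29×10⁻⁵ × sin 34° = 8.15×10⁻⁵ s⁻¹
Pressure gradient: |∂P/∂n| = 800 Pa / 555000 m = 1.44×10⁻³ Pa/m
Geostrophic balance (pressure-gradient force = Coriolis force):
V_g = (1/(fρ)) |∂P/∂n| = 1.44×10⁻³ / (8.15×10⁻⁵ × 1.20) = 14.7 m/s
Converting: 14.7 m/s × 3.6 = 53 km/h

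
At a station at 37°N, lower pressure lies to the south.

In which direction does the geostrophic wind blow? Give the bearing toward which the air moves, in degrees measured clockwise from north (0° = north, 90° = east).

The pressure-gradient force points toward the south (bearing 180°).
Geostrophic balance: in the Northern Hemisphere the Coriolis force deflects motion to the right, so the geostrophic wind blows 90° to the right of the pressure-gradient force (low pressure on the left).
Rotating 180° by 90° clockwise gives 270° — the wind blows toward the west.

270°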